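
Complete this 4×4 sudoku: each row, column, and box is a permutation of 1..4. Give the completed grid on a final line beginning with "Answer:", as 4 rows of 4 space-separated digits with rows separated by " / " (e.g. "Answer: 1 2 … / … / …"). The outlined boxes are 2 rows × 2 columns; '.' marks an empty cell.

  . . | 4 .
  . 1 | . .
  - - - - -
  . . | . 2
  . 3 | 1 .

Step 1. [r2c1∈{2,3,4}] 4 has one home in row 2: r2c1 ⇒ r2c1=4.
Step 2. [r1c1∈{2,3}] 3 has one home in col 1: r1c1 ⇒ r1c1=3.
Step 3. [r2c3∈{2,3}] in row 2, 2 fits only at r2c3. So r2c3=2.
Step 4. [r4c4∈{4}] r4c4 has the single candidate 4 ⇒ r4c4=4.
Step 5. [r3c2∈{4}] r3c2 is down to just 4. So r3c2=4.
Step 6. [r3c1∈{1}] only 1 remains possible at r3c1. So r3c1=1.
Step 7. [r1c4∈{1}] r1c4 has the single candidate 1. So r1c4=1.
Step 8. [r2c4∈{3}] nothing but 3 survives at r2c4, so r2c4=3.
Step 9. [r4c1∈{2}] r4c1 has the single candidate 2, so r4c1=2.
Step 10. [r1c2∈{2}] r1c2 is down to just 2 ⇒ r1c2=2.
Step 11. [r3c3∈{3}] only 3 remains possible at r3c3, so r3c3=3.

Answer: 3 2 4 1 / 4 1 2 3 / 1 4 3 2 / 2 3 1 4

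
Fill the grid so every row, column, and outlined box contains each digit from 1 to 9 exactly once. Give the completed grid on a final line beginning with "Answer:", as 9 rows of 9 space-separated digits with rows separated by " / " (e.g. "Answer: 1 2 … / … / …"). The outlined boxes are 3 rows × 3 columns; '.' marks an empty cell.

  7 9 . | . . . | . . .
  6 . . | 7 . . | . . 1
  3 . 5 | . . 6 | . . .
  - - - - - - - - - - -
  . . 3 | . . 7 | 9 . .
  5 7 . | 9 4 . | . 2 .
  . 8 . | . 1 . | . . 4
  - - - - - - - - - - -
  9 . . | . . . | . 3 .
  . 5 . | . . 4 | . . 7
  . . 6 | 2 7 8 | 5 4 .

Step 1. [r4c2∈{1,2,4,6}] in col 2, 6 fits only at r4c2. So r4c2=6.
Step 2. [r8c1∈{1,2,8}] col 1 places 8 nowhere but r8c1. So r8c1=8.
Step 3. [r2c6∈{2,3,5,9}] col 6 places 9 nowhere but r2c6. So r2c6=9.
Step 4. [r6c4∈{3,5,6}] across box 5, 6 lands solely at r6c4, so r6c4=6.
Step 5. [r5c3∈{1}] nothing but 1 survives at r5c3, so r5c3=1.
Step 6. [r8c3∈{2}] r8c3's peers cover all but 2 ⇒ r8c3=2.
Step 7. [r3c2∈{1,2,4}] in box 1, 1 fits only at r3c2 ⇒ r3c2=1.
Step 8. [r5c6∈{3}] nothing but 3 survives at r5c6, so r5c6=3.
Step 9. [r1c9∈{2,3,5,6,8}] 3 has one home in col 9: r1c9, so r1c9=3.
Step 10. [r4c9∈{5,8}] col 9 places 5 nowhere but r4c9 ⇒ r4c9=5.
Step 11. [r4c4∈{8}] r4c4 has the single candidate 8, so r4c4=8.
Step 12. [r4c5∈{2}] r4c5 is down to just 2, so r4c5=2.
Step 13. [r3c5∈{8}] only 8 remains possible at r3c5. So r3c5=8.
Step 14. [r1c5∈{5}] r1c5 has the single candidate 5. So r1c5=5.
Step 15. [r8c5∈{3,6,9}] across col 5, 9 lands solely at r8c5. So r8c5=9.
Step 16. [r7c2∈{4}] r7c2 has the single candidate 4 ⇒ r7c2=4.
Step 17. [r7c5∈{6}] nothing but 6 survives at r7c5. So r7c5=6.
Step 18. [r6c8∈{7}] r6c8 has the single candidate 7 ⇒ r6c8=7.
Step 19. [r3c4∈{4}] r3c4 is down to just 4. So r3c4=4.
Step 20. [r1c4∈{1}] r1c4 is down to just 1 ⇒ r1c4=1.
Step 21. [r5c9∈{6,8}] col 9 places 6 nowhere but r5c9, so r5c9=6.
Step 22. [r5c7∈{8}] r5c7 has the single candidate 8, so r5c7=8.
Step 23. [r7c6∈{1,5}] across col 6, 1 lands solely at r7c6 ⇒ r7c6=1.
Step 24. [r7c7∈{2}] r7c7 has the single candidate 2, so r7c7=2.
Step 25. [r8c7∈{1,6}] in col 7, 1 fits only at r8c7, so r8c7=1.
Step 26. [r1c7∈{4,6}] across col 7, 6 lands solely at r1c7 ⇒ r1c7=6.
Step 27. [r1c3∈{4,8}] r1c3 is the only open cell in row 1 admitting 4. So r1c3=4.
Step 28. [r2c8∈{5,8}] in row 2, 5 fits only at r2c8 ⇒ r2c8=5.
Step 29. [r9c9∈{9}] r9c9 has the single candidate 9, so r9c9=9.
Step 30. [r8c4∈{3}] r8c4 has the single candidate 3, so r8c4=3.
Step 31. [r7c4∈{5}] only 5 remains possible at r7c4 ⇒ r7c4=5.
Step 32. [r9c2∈{3}] r9c2's peers cover all but 3. So r9c2=3.
Step 33. [r1c6∈{2}] r1c6 is down to just 2 ⇒ r1c6=2.
Step 34. [r2c5∈{3}] r2c5 is down to just 3, so r2c5=3.
Step 35. [r6c6∈{5}] only 5 remains possible at r6c6, so r6c6=5.
Step 36. [r4c8∈{1}] nothing but 1 survives at r4c8 ⇒ r4c8=1.
Step 37. [r6c7∈{3}] only 3 remains possible at r6c7. So r6c7=3.
Step 38. [r2c3∈{8}] only 8 remains possible at r2c3 ⇒ r2c3=8.
Step 39. [r7c9∈{8}] only 8 remains possible at r7c9 ⇒ r7c9=8.
Step 40. [r9c1∈{1}] only 1 remains possible at r9c1, so r9c1=1.
Step 41. [r3c8∈{9}] nothing but 9 survives at r3c8. So r3c8=9.
Step 42. [r3c9∈{2}] r3c9's peers cover all but 2. So r3c9=2.
Step 43. [r8c8∈{6}] r8c8 is down to just 6 ⇒ r8c8=6.
Step 44. [r7c3∈{7}] r7c3 is down to just 7 ⇒ r7c3=7.
Step 45. [r4c1∈{4}] nothing but 4 survives at r4c1, so r4c1=4.
Step 46. [r6c1∈{2}] nothing but 2 survives at r6c1. So r6c1=2.
Step 47. [r2c7∈{4}] r2c7's peers cover all but 4. So r2c7=4.
Step 48. [r2c2∈{2}] r2c2 has the single candidate 2, so r2c2=2.
Step 49. [r6c3∈{9}] nothing but 9 survives at r6c3. So r6c3=9.
Step 50. [r1c8∈{8}] r1c8 is down to just 8 ⇒ r1c8=8.
Step 51. [r3c7∈{7}] nothing but 7 survives at r3c7, so r3c7=7.

Answer: 7 9 4 1 5 2 6 8 3 / 6 2 8 7 3 9 4 5 1 / 3 1 5 4 8 6 7 9 2 / 4 6 3 8 2 7 9 1 5 / 5 7 1 9 4 3 8 2 6 / 2 8 9 6 1 5 3 7 4 / 9 4 7 5 6 1 2 3 8 / 8 5 2 3 9 4 1 6 7 / 1 3 6 2 7 8 5 4 9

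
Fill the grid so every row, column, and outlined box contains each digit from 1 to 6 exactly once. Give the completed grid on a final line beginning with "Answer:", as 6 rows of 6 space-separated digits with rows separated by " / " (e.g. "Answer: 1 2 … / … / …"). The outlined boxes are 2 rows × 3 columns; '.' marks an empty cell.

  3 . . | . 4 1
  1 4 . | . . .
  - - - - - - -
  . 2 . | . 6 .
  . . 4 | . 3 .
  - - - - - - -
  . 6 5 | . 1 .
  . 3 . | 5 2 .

Step 1. [r4c2∈{1,5}] r4c2 is the only open cell in col 2 admitting 1. So r4c2=1.
Step 2. [r4c4∈{2}] r4c4 is down to just 2. So r4c4=2.
Step 3. [r2c6∈{2,3,5,6}] in col 6, 2 fits only at r2c6, so r2c6=2.
Step 4. [r5c6∈{3,4}] col 6 places 3 nowhere but r5c6, so r5c6=3.
Step 5. [r5c4∈{4}] nothing but 4 survives at r5c4. So r5c4=4.
Step 6. [r1c4∈{6}] r1c4 has the single candidate 6 ⇒ r1c4=6.
Step 7. [r3c1∈{5}] r3c1 is down to just 5 ⇒ r3c1=5.
Step 8. [r2c4∈{3}] nothing but 3 survives at r2c4, so r2c4=3.
Step 9. [r3c6∈{4}] r3c6 has the single candidate 4 ⇒ r3c6=4.
Step 10. [r4c6∈{5}] nothing but 5 survives at r4c6. So r4c6=5.
Step 11. [r6c1∈{4}] r6c1's peers cover all but 4 ⇒ r6c1=4.
Step 12. [r2c5∈{5}] nothing but 5 survives at r2c5. So r2c5=5.
Step 13. [r4c1∈{6}] r4c1 is down to just 6. So r4c1=6.
Step 14. [r5c1∈{2}] only 2 remains possible at r5c1, so r5c1=2.
Step 15. [r1c3∈{2}] r1c3 is down to just 2, so r1c3=2.
Step 16. [r1c2∈{5}] r1c2's peers cover all but 5, so r1c2=5.
Step 17. [r6c3∈{1}] nothing but 1 survives at r6c3 ⇒ r6c3=1.
Step 18. [r3c3∈{3}] r3c3's peers cover all but 3, so r3c3=3.
Step 19. [r2c3∈{6}] r2c3 is down to just 6. So r2c3=6.
Step 20. [r3c4∈{1}] r3c4's peers cover all but 1, so r3c4=1.
Step 21. [r6c6∈{6}] r6c6's peers cover all but 6 ⇒ r6c6=6.

Answer: 3 5 2 6 4 1 / 1 4 6 3 5 2 / 5 2 3 1 6 4 / 6 1 4 2 3 5 / 2 6 5 4 1 3 / 4 3 1 5 2 6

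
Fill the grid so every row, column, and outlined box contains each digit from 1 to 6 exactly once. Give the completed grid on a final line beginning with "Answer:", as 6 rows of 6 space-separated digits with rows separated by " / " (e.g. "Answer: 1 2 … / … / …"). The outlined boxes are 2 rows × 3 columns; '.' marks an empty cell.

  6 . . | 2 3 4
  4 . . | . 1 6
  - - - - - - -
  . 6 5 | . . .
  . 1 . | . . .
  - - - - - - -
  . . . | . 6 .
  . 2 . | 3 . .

Step 1. [r4c3∈{2,3,4}] across box 3, 4 lands solely at r4c3, so r4c3=4.
Step 2. [r5c6∈{1,2,5}] across row 5, 2 lands solely at r5c6. So r5c6=2.
Step 3. [r6c5∈{4,5}] in row 6, 4 fits only at r6c5 ⇒ r6c5=4.
Step 4. [r4c5∈{2,5}] col 5 places 5 nowhere but r4c5, so r4c5=5.
Step 5. [r6c6∈{1,5}] col 6 places 5 nowhere but r6c6, so r6c6=5.
Step 6. [r5c4∈{1}] r5c4 has the single candidate 1 ⇒ r5c4=1.
Step 7. [r5c3∈{3}] r5c3's peers cover all but 3, so r5c3=3.
Step 8. [r4c1∈{2,3}] across row 4, 2 lands solely at r4c1, so r4c1=2.
Step 9. [r1c2∈{5}] nothing but 5 survives at r1c2 ⇒ r1c2=5.
Step 10. [r1c3∈{1}] r1c3 is down to just 1 ⇒ r1c3=1.
Step 11. [r3c1∈{3}] r3c1's peers cover all but 3 ⇒ r3c1=3.
Step 12. [r6c1∈{1}] r6c1's peers cover all but 1 ⇒ r6c1=1.
Step 13. [r6c3∈{6}] r6c3 is down to just 6, so r6c3=6.
Step 14. [r2c2∈{3}] nothing but 3 survives at r2c2. So r2c2=3.
Step 15. [r2c4∈{5}] only 5 remains possible at r2c4, so r2c4=5.
Step 16. [r3c4∈{4}] nothing but 4 survives at r3c4, so r3c4=4.
Step 17. [r2c3∈{2}] only 2 remains possible at r2c3, so r2c3=2.
Step 18. [r4c4∈{6}] nothing but 6 survives at r4c4 ⇒ r4c4=6.
Step 19. [r5c1∈{5}] nothing but 5 survives at r5c1. So r5c1=5.
Step 20. [r4c6∈{3}] r4c6 has the single candidate 3, so r4c6=3.
Step 21. [r3c5∈{2}] only 2 remains possible at r3c5 ⇒ r3c5=2.
Step 22. [r3c6∈{1}] r3c6 has the single candidate 1. So r3c6=1.
Step 23. [r5c2∈{4}] only 4 remains possible at r5c2. So r5c2=4.

Answer: 6 5 1 2 3 4 / 4 3 2 5 1 6 / 3 6 5 4 2 1 / 2 1 4 6 5 3 / 5 4 3 1 6 2 / 1 2 6 3 4 5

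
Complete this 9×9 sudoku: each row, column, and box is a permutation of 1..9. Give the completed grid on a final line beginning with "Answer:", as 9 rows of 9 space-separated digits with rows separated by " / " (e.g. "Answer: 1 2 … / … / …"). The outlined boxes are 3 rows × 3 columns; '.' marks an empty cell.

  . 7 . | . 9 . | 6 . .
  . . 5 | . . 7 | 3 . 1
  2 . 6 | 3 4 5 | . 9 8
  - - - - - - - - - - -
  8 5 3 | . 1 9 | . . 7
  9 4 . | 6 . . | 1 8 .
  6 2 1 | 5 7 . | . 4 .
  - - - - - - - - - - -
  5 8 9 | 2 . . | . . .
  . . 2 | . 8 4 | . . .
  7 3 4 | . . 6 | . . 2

Step 1. [r7c5∈{3}] only 3 remains possible at r7c5 ⇒ r7c5=3.
Step 2. [r8c8∈{1,3,5,6,7}] 3 has one home in col 8: r8c8. So r8c8=3.
Step 3. [r7c8∈{1,6,7}] in col 8, 7 fits only at r7c8. So r7c8=7.
Step 4. [r8c1∈{1}] nothing but 1 survives at r8c1. So r8c1=1.
Step 5. [r1c9∈{4,5}] box 3 places 4 nowhere but r1c9 ⇒ r1c9=4.
Step 6. [r2c8∈{2}] only 2 remains possible at r2c8. So r2c8=2.
Step 7. [r1c6∈{1,2,8}] across row 1, 2 lands solely at r1c6. So r1c6=2.
Step 8. [r6c7∈{9}] nothing but 9 survives at r6c7, so r6c7=9.
Step 9. [r8c9∈{5,6,9}] col 9 places 9 nowhere but r8c9, so r8c9=9.
Step 10. [r1c4∈{1,8}] in row 1, 1 fits only at r1c4 ⇒ r1c4=1.
Step 11. [r5c6∈{3}] only 3 remains possible at r5c6. So r5c6=3.
Step 12. [r8c7∈{5}] only 5 remains possible at r8c7, so r8c7=5.
Step 13. [r3c7∈{7}] r3c7 is down to just 7. So r3c7=7.
Step 14. [r1c3∈{8}] r1c3's peers cover all but 8. So r1c3=8.
Step 15. [r2c2∈{9}] r2c2's peers cover all but 9 ⇒ r2c2=9.
Step 16. [r7c7∈{4}] only 4 remains possible at r7c7, so r7c7=4.
Step 17. [r9c8∈{1}] nothing but 1 survives at r9c8. So r9c8=1.
Step 18. [r2c1∈{4}] r2c1 has the single candidate 4. So r2c1=4.
Step 19. [r1c8∈{5}] nothing but 5 survives at r1c8 ⇒ r1c8=5.
Step 20. [r7c6∈{1}] r7c6 has the single candidate 1 ⇒ r7c6=1.
Step 21. [r4c4∈{4}] nothing but 4 survives at r4c4, so r4c4=4.
Step 22. [r8c4∈{7}] r8c4 has the single candidate 7 ⇒ r8c4=7.
Step 23. [r9c4∈{9}] only 9 remains possible at r9c4, so r9c4=9.
Step 24. [r1c1∈{3}] r1c1 is down to just 3. So r1c1=3.
Step 25. [r2c4∈{8}] only 8 remains possible at r2c4, so r2c4=8.
Step 26. [r9c7∈{8}] r9c7's peers cover all but 8. So r9c7=8.
Step 27. [r6c6∈{8}] only 8 remains possible at r6c6. So r6c6=8.
Step 28. [r8c2∈{6}] only 6 remains possible at r8c2. So r8c2=6.
Step 29. [r5c9∈{5}] r5c9 has the single candidate 5. So r5c9=5.
Step 30. [r9c5∈{5}] nothing but 5 survives at r9c5. So r9c5=5.
Step 31. [r3c2∈{1}] nothing but 1 survives at r3c2, so r3c2=1.
Step 32. [r5c5∈{2}] r5c5 is down to just 2 ⇒ r5c5=2.
Step 33. [r7c9∈{6}] r7c9's peers cover all but 6, so r7c9=6.
Step 34. [r5c3∈{7}] nothing but 7 survives at r5c3. So r5c3=7.
Step 35. [r2c5∈{6}] nothing but 6 survives at r2c5. So r2c5=6.
Step 36. [r6c9∈{3}] nothing but 3 survives at r6c9, so r6c9=3.
Step 37. [r4c7∈{2}] r4c7's peers cover all but 2. So r4c7=2.
Step 38. [r4c8∈{6}] nothing but 6 survives at r4c8. So r4c8=6.

Answer: 3 7 8 1 9 2 6 5 4 / 4 9 5 8 6 7 3 2 1 / 2 1 6 3 4 5 7 9 8 / 8 5 3 4 1 9 2 6 7 / 9 4 7 6 2 3 1 8 5 / 6 2 1 5 7 8 9 4 3 / 5 8 9 2 3 1 4 7 6 / 1 6 2 7 8 4 5 3 9 / 7 3 4 9 5 6 8 1 2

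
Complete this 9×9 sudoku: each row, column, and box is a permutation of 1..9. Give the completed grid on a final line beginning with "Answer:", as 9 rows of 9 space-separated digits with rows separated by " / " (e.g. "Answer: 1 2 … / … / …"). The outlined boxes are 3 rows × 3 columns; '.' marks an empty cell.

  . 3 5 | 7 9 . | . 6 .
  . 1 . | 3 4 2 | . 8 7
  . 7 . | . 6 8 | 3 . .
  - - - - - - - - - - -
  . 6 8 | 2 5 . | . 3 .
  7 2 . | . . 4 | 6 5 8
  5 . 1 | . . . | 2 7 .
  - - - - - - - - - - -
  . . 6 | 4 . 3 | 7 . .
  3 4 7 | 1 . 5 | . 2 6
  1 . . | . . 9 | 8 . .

Step 1. [r3c3∈{2,4,9}] in col 3, 4 fits only at r3c3. So r3c3=4.
Step 2. [r6c2∈{9}] r6c2 is down to just 9, so r6c2=9.
Step 3. [r7c1∈{2,8,9}] in box 7, 9 fits only at r7c1. So r7c1=9.
Step 4. [r6c9∈{4}] only 4 remains possible at r6c9 ⇒ r6c9=4.
Step 5. [r1c6∈{1}] r1c6's peers cover all but 1, so r1c6=1.
Step 6. [r3c8∈{1,9}] 9 has one home in col 8: r3c8 ⇒ r3c8=9.
Step 7. [r3c9∈{1,2,5}] row 3 places 1 nowhere but r3c9 ⇒ r3c9=1.
Step 8. [r8c5∈{8}] r8c5 has the single candidate 8 ⇒ r8c5=8.
Step 9. [r9c2∈{5}] r9c2 is down to just 5 ⇒ r9c2=5.
Step 10. [r3c1∈{2}] nothing but 2 survives at r3c1. So r3c1=2.
Step 11. [r9c4∈{6}] r9c4's peers cover all but 6 ⇒ r9c4=6.
Step 12. [r5c3∈{3}] r5c3 has the single candidate 3, so r5c3=3.
Step 13. [r4c7∈{1,9}] in row 4, 1 fits only at r4c7, so r4c7=1.
Step 14. [r9c3∈{2}] r9c3 is down to just 2 ⇒ r9c3=2.
Step 15. [r4c9∈{9}] r4c9 is down to just 9 ⇒ r4c9=9.
Step 16. [r2c7∈{5}] r2c7 has the single candidate 5, so r2c7=5.
Step 17. [r2c1∈{6}] only 6 remains possible at r2c1, so r2c1=6.
Step 18. [r8c7∈{9}] only 9 remains possible at r8c7, so r8c7=9.
Step 19. [r7c8∈{1}] only 1 remains possible at r7c8 ⇒ r7c8=1.
Step 20. [r7c2∈{8}] only 8 remains possible at r7c2 ⇒ r7c2=8.
Step 21. [r6c6∈{6}] only 6 remains possible at r6c6, so r6c6=6.
Step 22. [r7c9∈{5}] only 5 remains possible at r7c9, so r7c9=5.
Step 23. [r2c3∈{9}] nothing but 9 survives at r2c3. So r2c3=9.
Step 24. [r4c6∈{7}] r4c6 is down to just 7 ⇒ r4c6=7.
Step 25. [r9c5∈{7}] r9c5 is down to just 7. So r9c5=7.
Step 26. [r5c4∈{9}] r5c4 is down to just 9 ⇒ r5c4=9.
Step 27. [r5c5∈{1}] r5c5 has the single candidate 1. So r5c5=1.
Step 28. [r1c9∈{2}] nothing but 2 survives at r1c9, so r1c9=2.
Step 29. [r7c5∈{2}] nothing but 2 survives at r7c5, so r7c5=2.
Step 30. [r6c5∈{3}] only 3 remains possible at r6c5. So r6c5=3.
Step 31. [r4c1∈{4}] r4c1 has the single candidate 4. So r4c1=4.
Step 32. [r9c8∈{4}] r9c8 has the single candidate 4, so r9c8=4.
Step 33. [r9c9∈{3}] r9c9 has the single candidate 3 ⇒ r9c9=3.
Step 34. [r1c7∈{4}] r1c7 is down to just 4, so r1c7=4.
Step 35. [r1c1∈{8}] only 8 remains possible at r1c1, so r1c1=8.
Step 36. [r6c4∈{8}] r6c4 is down to just 8. So r6c4=8.
Step 37. [r3c4∈{5}] only 5 remains possible at r3c4. So r3c4=5.

Answer: 8 3 5 7 9 1 4 6 2 / 6 1 9 3 4 2 5 8 7 / 2 7 4 5 6 8 3 9 1 / 4 6 8 2 5 7 1 3 9 / 7 2 3 9 1 4 6 5 8 / 5 9 1 8 3 6 2 7 4 / 9 8 6 4 2 3 7 1 5 / 3 4 7 1 8 5 9 2 6 / 1 5 2 6 7 9 8 4 3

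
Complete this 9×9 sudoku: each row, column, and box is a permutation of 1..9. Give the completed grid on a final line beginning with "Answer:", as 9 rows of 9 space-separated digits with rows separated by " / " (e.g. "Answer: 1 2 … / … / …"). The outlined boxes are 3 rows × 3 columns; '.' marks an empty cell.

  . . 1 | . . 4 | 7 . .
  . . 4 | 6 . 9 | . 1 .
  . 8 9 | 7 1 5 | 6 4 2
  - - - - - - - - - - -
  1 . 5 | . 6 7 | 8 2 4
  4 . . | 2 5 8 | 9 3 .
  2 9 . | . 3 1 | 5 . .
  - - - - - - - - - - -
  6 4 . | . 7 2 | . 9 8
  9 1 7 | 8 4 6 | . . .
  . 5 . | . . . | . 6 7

Step 1. [r2c7∈{3}] r2c7's peers cover all but 3 ⇒ r2c7=3.
Step 2. [r2c9∈{5}] r2c9's peers cover all but 5. So r2c9=5.
Step 3. [r1c4∈{3}] r1c4 has the single candidate 3, so r1c4=3.
Step 4. [r9c3∈{2,3,8}] col 3 places 2 nowhere but r9c3, so r9c3=2.
Step 5. [r5c3∈{6}] only 6 remains possible at r5c3. So r5c3=6.
Step 6. [r7c7∈{1}] r7c7's peers cover all but 1 ⇒ r7c7=1.
Step 7. [r2c5∈{2,8}] across row 2, 8 lands solely at r2c5. So r2c5=8.
Step 8. [r2c2∈{2,7}] across row 2, 2 lands solely at r2c2 ⇒ r2c2=2.
Step 9. [r9c4∈{1,9}] 1 has one home in row 9: r9c4. So r9c4=1.
Step 10. [r7c3∈{3}] r7c3's peers cover all but 3. So r7c3=3.
Step 11. [r1c9∈{9}] nothing but 9 survives at r1c9. So r1c9=9.
Step 12. [r2c1∈{7}] r2c1 is down to just 7 ⇒ r2c1=7.
Step 13. [r9c1∈{8}] r9c1 has the single candidate 8 ⇒ r9c1=8.
Step 14. [r6c9∈{6}] r6c9's peers cover all but 6, so r6c9=6.
Step 15. [r9c7∈{4}] only 4 remains possible at r9c7 ⇒ r9c7=4.
Step 16. [r3c1∈{3}] r3c1's peers cover all but 3, so r3c1=3.
Step 17. [r4c2∈{3}] r4c2's peers cover all but 3 ⇒ r4c2=3.
Step 18. [r1c2∈{6}] only 6 remains possible at r1c2, so r1c2=6.
Step 19. [r8c8∈{5}] r8c8's peers cover all but 5, so r8c8=5.
Step 20. [r5c9∈{1}] only 1 remains possible at r5c9. So r5c9=1.
Step 21. [r6c4∈{4}] r6c4's peers cover all but 4 ⇒ r6c4=4.
Step 22. [r7c4∈{5}] r7c4's peers cover all but 5, so r7c4=5.
Step 23. [r9c5∈{9}] r9c5's peers cover all but 9, so r9c5=9.
Step 24. [r8c7∈{2}] r8c7's peers cover all but 2 ⇒ r8c7=2.
Step 25. [r1c1∈{5}] r1c1 has the single candidate 5, so r1c1=5.
Step 26. [r6c3∈{8}] r6c3 has the single candidate 8. So r6c3=8.
Step 27. [r4c4∈{9}] r4c4's peers cover all but 9 ⇒ r4c4=9.
Step 28. [r5c2∈{7}] r5c2 has the single candidate 7, so r5c2=7.
Step 29. [r9c6∈{3}] r9c6's peers cover all but 3. So r9c6=3.
Step 30. [r1c8∈{8}] only 8 remains possible at r1c8, so r1c8=8.
Step 31. [r1c5∈{2}] r1c5 has the single candidate 2, so r1c5=2.
Step 32. [r8c9∈{3}] only 3 remains possible at r8c9 ⇒ r8c9=3.
Step 33. [r6c8∈{7}] r6c8's peers cover all but 7. So r6c8=7.

Answer: 5 6 1 3 2 4 7 8 9 / 7 2 4 6 8 9 3 1 5 / 3 8 9 7 1 5 6 4 2 / 1 3 5 9 6 7 8 2 4 / 4 7 6 2 5 8 9 3 1 / 2 9 8 4 3 1 5 7 6 / 6 4 3 5 7 2 1 9 8 / 9 1 7 8 4 6 2 5 3 / 8 5 2 1 9 3 4 6 7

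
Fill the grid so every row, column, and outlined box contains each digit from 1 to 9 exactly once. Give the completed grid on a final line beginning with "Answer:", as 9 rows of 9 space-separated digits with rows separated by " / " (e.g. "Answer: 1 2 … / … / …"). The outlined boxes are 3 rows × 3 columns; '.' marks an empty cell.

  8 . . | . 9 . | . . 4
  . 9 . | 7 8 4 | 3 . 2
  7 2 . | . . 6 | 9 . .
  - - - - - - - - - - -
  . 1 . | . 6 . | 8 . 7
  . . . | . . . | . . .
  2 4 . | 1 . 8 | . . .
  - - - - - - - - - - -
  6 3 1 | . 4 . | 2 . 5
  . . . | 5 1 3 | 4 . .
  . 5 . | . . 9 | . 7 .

Step 1. [r7c8∈{8,9}] in row 7, 9 fits only at r7c8, so r7c8=9.
Step 2. [r1c2∈{6}] r1c2's peers cover all but 6. So r1c2=6.
Step 3. [r2c3∈{5}] r2c3's peers cover all but 5, so r2c3=5.
Step 4. [r9c9∈{1,3,6,8}] across row 9, 3 lands solely at r9c9 ⇒ r9c9=3.
Step 5. [r1c3∈{3}] nothing but 3 survives at r1c3 ⇒ r1c3=3.
Step 6. [r4c3∈{9}] r4c3 is down to just 9 ⇒ r4c3=9.
Step 7. [r5c4∈{2,3,4,9}] 9 has one home in col 4: r5c4 ⇒ r5c4=9.
Step 8. [r5c8∈{1,2,3,4,5,6}] row 5 places 4 nowhere but r5c8. So r5c8=4.
Step 9. [r1c6∈{1,2,5}] 1 has one home in col 6: r1c6. So r1c6=1.
Step 10. [r4c8∈{2,3,5}] across col 8, 2 lands solely at r4c8, so r4c8=2.
Step 11. [r3c5∈{3,5}] r3c5 is the only open cell in box 2 admitting 5. So r3c5=5.
Step 12. [r5c6∈{2,5,7}] col 6 places 2 nowhere but r5c6. So r5c6=2.
Step 13. [r8c3∈{2,7,8}] r8c3 is the only open cell in row 8 admitting 2 ⇒ r8c3=2.
Step 14. [r2c8∈{1,6}] across row 2, 6 lands solely at r2c8. So r2c8=6.
Step 15. [r8c9∈{6,8}] in row 8, 6 fits only at r8c9 ⇒ r8c9=6.
Step 16. [r8c2∈{7,8}] in row 8, 7 fits only at r8c2. So r8c2=7.
Step 17. [r9c3∈{4,8}] r9c3 is the only open cell in box 7 admitting 8 ⇒ r9c3=8.
Step 18. [r5c9∈{1}] r5c9's peers cover all but 1. So r5c9=1.
Step 19. [r1c8∈{5}] r1c8 has the single candidate 5. So r1c8=5.
Step 20. [r6c7∈{5,6}] 5 has one home in row 6: r6c7 ⇒ r6c7=5.
Step 21. [r5c1∈{3,5}] 5 has one home in row 5: r5c1 ⇒ r5c1=5.
Step 22. [r5c5∈{3,7}] in row 5, 3 fits only at r5c5. So r5c5=3.
Step 23. [r5c3∈{6,7}] 7 has one home in row 5: r5c3 ⇒ r5c3=7.
Step 24. [r3c8∈{1,8}] row 3 places 1 nowhere but r3c8 ⇒ r3c8=1.
Step 25. [r1c4∈{2}] r1c4 is down to just 2 ⇒ r1c4=2.
Step 26. [r3c9∈{8}] r3c9 has the single candidate 8 ⇒ r3c9=8.
Step 27. [r6c8∈{3}] r6c8 is down to just 3, so r6c8=3.
Step 28. [r7c6∈{7}] r7c6 is down to just 7 ⇒ r7c6=7.
Step 29. [r4c6∈{5}] nothing but 5 survives at r4c6 ⇒ r4c6=5.
Step 30. [r9c4∈{6}] nothing but 6 survives at r9c4 ⇒ r9c4=6.
Step 31. [r7c4∈{8}] only 8 remains possible at r7c4 ⇒ r7c4=8.
Step 32. [r6c5∈{7}] r6c5's peers cover all but 7. So r6c5=7.
Step 33. [r8c1∈{9}] r8c1 is down to just 9 ⇒ r8c1=9.
Step 34. [r6c9∈{9}] r6c9 has the single candidate 9. So r6c9=9.
Step 35. [r3c4∈{3}] nothing but 3 survives at r3c4. So r3c4=3.
Step 36. [r5c7∈{6}] r5c7 has the single candidate 6 ⇒ r5c7=6.
Step 37. [r1c7∈{7}] only 7 remains possible at r1c7 ⇒ r1c7=7.
Step 38. [r8c8∈{8}] r8c8 is down to just 8. So r8c8=8.
Step 39. [r9c5∈{2}] only 2 remains possible at r9c5, so r9c5=2.
Step 40. [r4c1∈{3}] r4c1's peers cover all but 3, so r4c1=3.
Step 41. [r6c3∈{6}] only 6 remains possible at r6c3 ⇒ r6c3=6.
Step 42. [r9c1∈{4}] r9c1 is down to just 4, so r9c1=4.
Step 43. [r9c7∈{1}] only 1 remains possible at r9c7. So r9c7=1.
Step 44. [r2c1∈{1}] nothing but 1 survives at r2c1. So r2c1=1.
Step 45. [r4c4∈{4}] r4c4's peers cover all but 4. So r4c4=4.
Step 46. [r3c3∈{4}] r3c3 has the single candidate 4, so r3c3=4.
Step 47. [r5c2∈{8}] nothing but 8 survives at r5c2. So r5c2=8.

Answer: 8 6 3 2 9 1 7 5 4 / 1 9 5 7 8 4 3 6 2 / 7 2 4 3 5 6 9 1 8 / 3 1 9 4 6 5 8 2 7 / 5 8 7 9 3 2 6 4 1 / 2 4 6 1 7 8 5 3 9 / 6 3 1 8 4 7 2 9 5 / 9 7 2 5 1 3 4 8 6 / 4 5 8 6 2 9 1 7 3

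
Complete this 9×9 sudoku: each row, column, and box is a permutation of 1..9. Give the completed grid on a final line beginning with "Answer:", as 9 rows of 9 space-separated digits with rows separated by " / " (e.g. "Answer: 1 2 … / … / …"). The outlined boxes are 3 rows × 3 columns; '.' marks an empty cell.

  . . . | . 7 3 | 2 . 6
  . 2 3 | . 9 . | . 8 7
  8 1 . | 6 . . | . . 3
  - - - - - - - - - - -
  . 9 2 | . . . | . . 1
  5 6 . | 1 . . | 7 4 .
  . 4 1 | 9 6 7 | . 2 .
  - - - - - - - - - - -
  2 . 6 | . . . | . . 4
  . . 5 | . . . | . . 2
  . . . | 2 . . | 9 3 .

Step 1. [r2c6∈{1,4,5}] in box 2, 1 fits only at r2c6, so r2c6=1.
Step 2. [r5c5∈{2,3,8}] 3 has one home in row 5: r5c5, so r5c5=3.
Step 3. [r8c1∈{1,3,4,7,9}] in box 7, 9 fits only at r8c1 ⇒ r8c1=9.
Step 4. [r1c1∈{4}] r1c1 is down to just 4 ⇒ r1c1=4.
Step 5. [r1c8∈{1,5,9}] r1c8 is the only open cell in row 1 admitting 1, so r1c8=1.
Step 6. [r1c4∈{5,8}] r1c4 is the only open cell in row 1 admitting 8, so r1c4=8.
Step 7. [r9c6∈{4,5,6,8}] in row 9, 6 fits only at r9c6. So r9c6=6.
Step 8. [r3c5∈{2,4,5}] across col 5, 2 lands solely at r3c5, so r3c5=2.
Step 9. [r5c3∈{8}] only 8 remains possible at r5c3. So r5c3=8.
Step 10. [r6c1∈{3}] nothing but 3 survives at r6c1. So r6c1=3.
Step 11. [r4c7∈{3,5,6,8}] row 4 places 3 nowhere but r4c7. So r4c7=3.
Step 12. [r8c7∈{1,6,8}] r8c7 is the only open cell in col 7 admitting 6 ⇒ r8c7=6.
Step 13. [r8c5∈{1,4,8}] r8c5 is the only open cell in row 8 admitting 1. So r8c5=1.
Step 14. [r8c8∈{7}] nothing but 7 survives at r8c8 ⇒ r8c8=7.
Step 15. [r7c8∈{5}] nothing but 5 survives at r7c8, so r7c8=5.
Step 16. [r7c5∈{8}] nothing but 8 survives at r7c5, so r7c5=8.
Step 17. [r8c6∈{4}] only 4 remains possible at r8c6, so r8c6=4.
Step 18. [r2c4∈{4,5}] box 2 places 4 nowhere but r2c4, so r2c4=4.
Step 19. [r3c6∈{5}] only 5 remains possible at r3c6 ⇒ r3c6=5.
Step 20. [r8c2∈{3,8}] in row 8, 8 fits only at r8c2 ⇒ r8c2=8.
Step 21. [r9c2∈{7}] r9c2's peers cover all but 7, so r9c2=7.
Step 22. [r6c7∈{5,8}] in col 7, 8 fits only at r6c7 ⇒ r6c7=8.
Step 23. [r3c8∈{9}] r3c8's peers cover all but 9, so r3c8=9.
Step 24. [r8c4∈{3}] only 3 remains possible at r8c4 ⇒ r8c4=3.
Step 25. [r4c5∈{4,5}] in row 4, 4 fits only at r4c5 ⇒ r4c5=4.
Step 26. [r9c9∈{8}] only 8 remains possible at r9c9 ⇒ r9c9=8.
Step 27. [r7c4∈{7}] nothing but 7 survives at r7c4. So r7c4=7.
Step 28. [r2c1∈{6}] only 6 remains possible at r2c1. So r2c1=6.
Step 29. [r5c6∈{2}] r5c6 has the single candidate 2. So r5c6=2.
Step 30. [r9c5∈{5}] r9c5 is down to just 5. So r9c5=5.
Step 31. [r1c3∈{9}] nothing but 9 survives at r1c3 ⇒ r1c3=9.
Step 32. [r9c3∈{4}] r9c3 is down to just 4 ⇒ r9c3=4.
Step 33. [r3c7∈{4}] nothing but 4 survives at r3c7 ⇒ r3c7=4.
Step 34. [r6c9∈{5}] r6c9 has the single candidate 5. So r6c9=5.
Step 35. [r4c1∈{7}] only 7 remains possible at r4c1, so r4c1=7.
Step 36. [r7c7∈{1}] r7c7 has the single candidate 1, so r7c7=1.
Step 37. [r2c7∈{5}] r2c7 is down to just 5 ⇒ r2c7=5.
Step 38. [r4c4∈{5}] r4c4's peers cover all but 5 ⇒ r4c4=5.
Step 39. [r9c1∈{1}] r9c1 is down to just 1, so r9c1=1.
Step 40. [r3c3∈{7}] r3c3 has the single candidate 7, so r3c3=7.
Step 41. [r4c8∈{6}] r4c8's peers cover all but 6 ⇒ r4c8=6.
Step 42. [r1c2∈{5}] r1c2 is down to just 5. So r1c2=5.
Step 43. [r7c6∈{9}] r7c6's peers cover all but 9 ⇒ r7c6=9.
Step 44. [r7c2∈{3}] only 3 remains possible at r7c2. So r7c2=3.
Step 45. [r4c6∈{8}] only 8 remains possible at r4c6. So r4c6=8.
Step 46. [r5c9∈{9}] r5c9 has the single candidate 9. So r5c9=9.

Answer: 4 5 9 8 7 3 2 1 6 / 6 2 3 4 9 1 5 8 7 / 8 1 7 6 2 5 4 9 3 / 7 9 2 5 4 8 3 6 1 / 5 6 8 1 3 2 7 4 9 / 3 4 1 9 6 7 8 2 5 / 2 3 6 7 8 9 1 5 4 / 9 8 5 3 1 4 6 7 2 / 1 7 4 2 5 6 9 3 8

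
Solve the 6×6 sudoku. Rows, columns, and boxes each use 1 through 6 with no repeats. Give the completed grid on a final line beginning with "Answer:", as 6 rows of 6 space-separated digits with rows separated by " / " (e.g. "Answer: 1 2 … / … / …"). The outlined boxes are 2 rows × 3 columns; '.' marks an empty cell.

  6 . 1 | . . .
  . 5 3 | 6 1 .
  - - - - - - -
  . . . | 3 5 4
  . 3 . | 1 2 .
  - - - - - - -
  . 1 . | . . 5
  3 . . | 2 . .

Step 1. [r5c4∈{4}] r5c4's peers cover all but 4, so r5c4=4.
Step 2. [r6c5∈{6}] nothing but 6 survives at r6c5, so r6c5=6.
Step 3. [r3c2∈{2,6}] col 2 places 6 nowhere but r3c2. So r3c2=6.
Step 4. [r2c1∈{2,4}] across row 2, 4 lands solely at r2c1 ⇒ r2c1=4.
Step 5. [r5c1∈{2}] nothing but 2 survives at r5c1, so r5c1=2.
Step 6. [r4c3∈{4,5}] across row 4, 4 lands solely at r4c3, so r4c3=4.
Step 7. [r1c6∈{2,3}] 3 has one home in col 6: r1c6, so r1c6=3.
Step 8. [r5c3∈{6}] only 6 remains possible at r5c3, so r5c3=6.
Step 9. [r6c2∈{4}] r6c2's peers cover all but 4, so r6c2=4.
Step 10. [r5c5∈{3}] r5c5 has the single candidate 3 ⇒ r5c5=3.
Step 11. [r6c3∈{5}] r6c3 is down to just 5 ⇒ r6c3=5.
Step 12. [r3c3∈{2}] r3c3 is down to just 2, so r3c3=2.
Step 13. [r6c6∈{1}] r6c6 has the single candidate 1, so r6c6=1.
Step 14. [r1c5∈{4}] r1c5 has the single candidate 4 ⇒ r1c5=4.
Step 15. [r1c2∈{2}] r1c2's peers cover all but 2, so r1c2=2.
Step 16. [r3c1∈{1}] r3c1 is down to just 1 ⇒ r3c1=1.
Step 17. [r4c6∈{6}] r4c6 has the single candidate 6 ⇒ r4c6=6.
Step 18. [r1c4∈{5}] r1c4 is down to just 5, so r1c4=5.
Step 19. [r4c1∈{5}] r4c1's peers cover all but 5, so r4c1=5.
Step 20. [r2c6∈{2}] nothing but 2 survives at r2c6. So r2c6=2.

Answer: 6 2 1 5 4 3 / 4 5 3 6 1 2 / 1 6 2 3 5 4 / 5 3 4 1 2 6 / 2 1 6 4 3 5 / 3 4 5 2 6 1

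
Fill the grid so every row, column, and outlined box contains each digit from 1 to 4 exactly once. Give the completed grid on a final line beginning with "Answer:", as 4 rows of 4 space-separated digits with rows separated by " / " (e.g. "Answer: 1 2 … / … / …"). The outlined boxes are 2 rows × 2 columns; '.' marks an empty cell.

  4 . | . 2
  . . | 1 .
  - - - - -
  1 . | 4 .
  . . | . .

Step 1. [r3c2∈{2,3}] in row 3, 2 fits only at r3c2 ⇒ r3c2=2.
Step 2. [r4c1∈{3}] r4c1 has the single candidate 3, so r4c1=3.
Step 3. [r2c2∈{3}] r2c2's peers cover all but 3, so r2c2=3.
Step 4. [r2c4∈{4}] only 4 remains possible at r2c4. So r2c4=4.
Step 5. [r4c3∈{2}] r4c3's peers cover all but 2, so r4c3=2.
Step 6. [r1c3∈{3}] r1c3 has the single candidate 3, so r1c3=3.
Step 7. [r3c4∈{3}] nothing but 3 survives at r3c4, so r3c4=3.
Step 8. [r1c2∈{1}] nothing but 1 survives at r1c2 ⇒ r1c2=1.
Step 9. [r4c4∈{1}] r4c4 is down to just 1. So r4c4=1.
Step 10. [r2c1∈{2}] nothing but 2 survives at r2c1. So r2c1=2.
Step 11. [r4c2∈{4}] r4c2's peers cover all but 4 ⇒ r4c2=4.

Answer: 4 1 3 2 / 2 3 1 4 / 1 2 4 3 / 3 4 2 1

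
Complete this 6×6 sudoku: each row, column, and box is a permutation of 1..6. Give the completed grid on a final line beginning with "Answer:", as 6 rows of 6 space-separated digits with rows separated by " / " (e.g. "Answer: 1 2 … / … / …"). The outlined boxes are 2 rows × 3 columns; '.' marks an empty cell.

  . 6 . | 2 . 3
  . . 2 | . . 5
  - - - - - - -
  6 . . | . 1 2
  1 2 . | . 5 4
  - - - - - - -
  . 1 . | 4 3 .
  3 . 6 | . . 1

Step 1. [r5c3∈{5}] only 5 remains possible at r5c3 ⇒ r5c3=5.
Step 2. [r2c1∈{4}] only 4 remains possible at r2c1 ⇒ r2c1=4.
Step 3. [r4c3∈{3}] r4c3 has the single candidate 3 ⇒ r4c3=3.
Step 4. [r6c2∈{4}] r6c2's peers cover all but 4 ⇒ r6c2=4.
Step 5. [r4c4∈{6}] r4c4 is down to just 6. So r4c4=6.
Step 6. [r6c4∈{5}] r6c4 is down to just 5, so r6c4=5.
Step 7. [r5c1∈{2}] r5c1's peers cover all but 2, so r5c1=2.
Step 8. [r2c2∈{3}] r2c2 is down to just 3, so r2c2=3.
Step 9. [r3c2∈{5}] r3c2 is down to just 5 ⇒ r3c2=5.
Step 10. [r6c5∈{2}] r6c5's peers cover all but 2 ⇒ r6c5=2.
Step 11. [r3c4∈{3}] only 3 remains possible at r3c4, so r3c4=3.
Step 12. [r3c3∈{4}] r3c3's peers cover all but 4 ⇒ r3c3=4.
Step 13. [r2c5∈{6}] nothing but 6 survives at r2c5. So r2c5=6.
Step 14. [r1c3∈{1}] r1c3 has the single candidate 1 ⇒ r1c3=1.
Step 15. [r1c1∈{5}] only 5 remains possible at r1c1, so r1c1=5.
Step 16. [r1c5∈{4}] r1c5 is down to just 4 ⇒ r1c5=4.
Step 17. [r2c4∈{1}] nothing but 1 survives at r2c4, so r2c4=1.
Step 18. [r5c6∈{6}] r5c6 has the single candidate 6, so r5c6=6.

Answer: 5 6 1 2 4 3 / 4 3 2 1 6 5 / 6 5 4 3 1 2 / 1 2 3 6 5 4 / 2 1 5 4 3 6 / 3 4 6 5 2 1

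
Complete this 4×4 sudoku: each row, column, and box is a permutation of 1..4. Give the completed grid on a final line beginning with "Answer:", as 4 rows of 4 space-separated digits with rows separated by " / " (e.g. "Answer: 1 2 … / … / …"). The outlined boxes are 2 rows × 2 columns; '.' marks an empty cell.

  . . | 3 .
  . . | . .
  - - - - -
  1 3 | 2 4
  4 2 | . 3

Step 1. [r2c3∈{1,4}] in col 3, 4 fits only at r2c3, so r2c3=4.
Step 2. [r2c2∈{1}] nothing but 1 survives at r2c2, so r2c2=1.
Step 3. [r1c1∈{2}] nothing but 2 survives at r1c1, so r1c1=2.
Step 4. [r2c4∈{2}] only 2 remains possible at r2c4. So r2c4=2.
Step 5. [r1c4∈{1}] r1c4's peers cover all but 1. So r1c4=1.
Step 6. [r1c2∈{4}] r1c2's peers cover all but 4. So r1c2=4.
Step 7. [r4c3∈{1}] only 1 remains possible at r4c3 ⇒ r4c3=1.
Step 8. [r2c1∈{3}] r2c1 has the single candidate 3. So r2c1=3.

Answer: 2 4 3 1 / 3 1 4 2 / 1 3 2 4 / 4 2 1 3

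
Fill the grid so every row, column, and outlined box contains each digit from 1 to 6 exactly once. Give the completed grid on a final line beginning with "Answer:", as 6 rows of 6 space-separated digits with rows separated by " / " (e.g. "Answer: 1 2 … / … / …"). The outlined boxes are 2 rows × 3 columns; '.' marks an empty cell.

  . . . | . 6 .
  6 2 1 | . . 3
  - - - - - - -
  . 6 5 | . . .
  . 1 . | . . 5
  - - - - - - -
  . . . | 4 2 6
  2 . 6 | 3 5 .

Step 1. [r3c5∈{1,3,4}] r3c5 is the only open cell in col 5 admitting 1, so r3c5=1.
Step 2. [r3c1∈{3,4}] in row 3, 3 fits only at r3c1, so r3c1=3.
Step 3. [r3c4∈{2}] r3c4 has the single candidate 2 ⇒ r3c4=2.
Step 4. [r4c1∈{4}] r4c1's peers cover all but 4. So r4c1=4.
Step 5. [r1c3∈{3,4}] 4 has one home in col 3: r1c3 ⇒ r1c3=4.
Step 6. [r1c1∈{5}] only 5 remains possible at r1c1 ⇒ r1c1=5.
Step 7. [r5c3∈{3}] only 3 remains possible at r5c3. So r5c3=3.
Step 8. [r6c6∈{1}] only 1 remains possible at r6c6. So r6c6=1.
Step 9. [r4c3∈{2}] only 2 remains possible at r4c3 ⇒ r4c3=2.
Step 10. [r1c2∈{3}] nothing but 3 survives at r1c2. So r1c2=3.
Step 11. [r4c4∈{6}] r4c4's peers cover all but 6, so r4c4=6.
Step 12. [r5c2∈{5}] r5c2 is down to just 5. So r5c2=5.
Step 13. [r2c5∈{4}] nothing but 4 survives at r2c5. So r2c5=4.
Step 14. [r1c6∈{2}] r1c6 is down to just 2. So r1c6=2.
Step 15. [r3c6∈{4}] r3c6 is down to just 4, so r3c6=4.
Step 16. [r1c4∈{1}] r1c4's peers cover all but 1, so r1c4=1.
Step 17. [r6c2∈{4}] only 4 remains possible at r6c2 ⇒ r6c2=4.
Step 18. [r2c4∈{5}] only 5 remains possible at r2c4. So r2c4=5.
Step 19. [r4c5∈{3}] r4c5 is down to just 3, so r4c5=3.
Step 20. [r5c1∈{1}] r5c1 has the single candidate 1 ⇒ r5c1=1.

Answer: 5 3 4 1 6 2 / 6 2 1 5 4 3 / 3 6 5 2 1 4 / 4 1 2 6 3 5 / 1 5 3 4 2 6 / 2 4 6 3 5 1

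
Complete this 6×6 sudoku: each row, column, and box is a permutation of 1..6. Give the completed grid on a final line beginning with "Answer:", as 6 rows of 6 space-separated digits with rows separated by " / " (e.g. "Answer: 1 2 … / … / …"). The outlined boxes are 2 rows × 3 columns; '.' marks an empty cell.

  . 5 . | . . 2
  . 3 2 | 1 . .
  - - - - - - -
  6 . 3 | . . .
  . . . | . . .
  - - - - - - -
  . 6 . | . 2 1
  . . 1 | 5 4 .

Step 1. [r2c1∈{4}] only 4 remains possible at r2c1. So r2c1=4.
Step 2. [r1c4∈{3,4,6}] across row 1, 4 lands solely at r1c4 ⇒ r1c4=4.
Step 3. [r4c4∈{2,3,6}] across col 4, 6 lands solely at r4c4, so r4c4=6.
Step 4. [r6c2∈{2}] nothing but 2 survives at r6c2 ⇒ r6c2=2.
Step 5. [r5c3∈{4,5}] row 5 places 4 nowhere but r5c3 ⇒ r5c3=4.
Step 6. [r4c3∈{5}] r4c3's peers cover all but 5. So r4c3=5.
Step 7. [r6c1∈{3}] r6c1's peers cover all but 3 ⇒ r6c1=3.
Step 8. [r1c5∈{3,6}] 3 has one home in row 1: r1c5 ⇒ r1c5=3.
Step 9. [r4c5∈{1}] r4c5's peers cover all but 1, so r4c5=1.
Step 10. [r4c2∈{4}] nothing but 4 survives at r4c2 ⇒ r4c2=4.
Step 11. [r3c5∈{5}] nothing but 5 survives at r3c5. So r3c5=5.
Step 12. [r2c5∈{6}] r2c5's peers cover all but 6. So r2c5=6.
Step 13. [r5c4∈{3}] r5c4 is down to just 3, so r5c4=3.
Step 14. [r3c2∈{1}] r3c2's peers cover all but 1, so r3c2=1.
Step 15. [r1c1∈{1}] r1c1 has the single candidate 1, so r1c1=1.
Step 16. [r3c4∈{2}] only 2 remains possible at r3c4 ⇒ r3c4=2.
Step 17. [r4c1∈{2}] r4c1 is down to just 2. So r4c1=2.
Step 18. [r6c6∈{6}] r6c6 is down to just 6 ⇒ r6c6=6.
Step 19. [r1c3∈{6}] r1c3 has the single candidate 6. So r1c3=6.
Step 20. [r4c6∈{3}] only 3 remains possible at r4c6, so r4c6=3.
Step 21. [r3c6∈{4}] only 4 remains possible at r3c6 ⇒ r3c6=4.
Step 22. [r5c1∈{5}] r5c1's peers cover all but 5 ⇒ r5c1=5.
Step 23. [r2c6∈{5}] r2c6's peers cover all but 5. So r2c6=5.

Answer: 1 5 6 4 3 2 / 4 3 2 1 6 5 / 6 1 3 2 5 4 / 2 4 5 6 1 3 / 5 6 4 3 2 1 / 3 2 1 5 4 6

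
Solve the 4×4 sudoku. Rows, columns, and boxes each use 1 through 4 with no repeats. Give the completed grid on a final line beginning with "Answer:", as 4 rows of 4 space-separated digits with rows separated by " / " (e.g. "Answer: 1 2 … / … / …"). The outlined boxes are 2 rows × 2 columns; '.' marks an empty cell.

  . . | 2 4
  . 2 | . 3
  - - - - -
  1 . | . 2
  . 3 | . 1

Step 1. [r3c2∈{4}] r3c2's peers cover all but 4, so r3c2=4.
Step 2. [r4c1∈{2}] r4c1 is down to just 2, so r4c1=2.
Step 3. [r1c2∈{1}] nothing but 1 survives at r1c2. So r1c2=1.
Step 4. [r4c3∈{4}] nothing but 4 survives at r4c3, so r4c3=4.
Step 5. [r2c3∈{1}] r2c3 has the single candidate 1. So r2c3=1.
Step 6. [r2c1∈{4}] r2c1 is down to just 4. So r2c1=4.
Step 7. [r1c1∈{3}] r1c1's peers cover all but 3, so r1c1=3.
Step 8. [r3c3∈{3}] r3c3 has the single candidate 3, so r3c3=3.

Answer: 3 1 2 4 / 4 2 1 3 / 1 4 3 2 / 2 3 4 1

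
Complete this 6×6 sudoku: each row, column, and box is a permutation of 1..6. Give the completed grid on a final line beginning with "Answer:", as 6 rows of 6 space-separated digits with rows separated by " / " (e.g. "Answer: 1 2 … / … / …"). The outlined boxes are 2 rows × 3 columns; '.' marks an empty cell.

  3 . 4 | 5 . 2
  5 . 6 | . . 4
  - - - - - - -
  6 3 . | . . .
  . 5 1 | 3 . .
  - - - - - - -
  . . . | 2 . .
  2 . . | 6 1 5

Step 1. [r5c5∈{3,4}] 4 has one home in box 6: r5c5. So r5c5=4.
Step 2. [r2c4∈{1}] only 1 remains possible at r2c4. So r2c4=1.
Step 3. [r4c5∈{2,6}] across row 4, 2 lands solely at r4c5 ⇒ r4c5=2.
Step 4. [r1c2∈{1}] nothing but 1 survives at r1c2 ⇒ r1c2=1.
Step 5. [r5c3∈{3,5}] row 5 places 5 nowhere but r5c3. So r5c3=5.
Step 6. [r6c2∈{4}] r6c2's peers cover all but 4, so r6c2=4.
Step 7. [r2c5∈{3}] r2c5 is down to just 3 ⇒ r2c5=3.
Step 8. [r3c3∈{2}] nothing but 2 survives at r3c3. So r3c3=2.
Step 9. [r3c4∈{4}] nothing but 4 survives at r3c4, so r3c4=4.
Step 10. [r3c6∈{1}] only 1 remains possible at r3c6 ⇒ r3c6=1.
Step 11. [r2c2∈{2}] r2c2 has the single candidate 2 ⇒ r2c2=2.
Step 12. [r4c6∈{6}] nothing but 6 survives at r4c6, so r4c6=6.
Step 13. [r4c1∈{4}] r4c1 has the single candidate 4, so r4c1=4.
Step 14. [r6c3∈{3}] r6c3 is down to just 3 ⇒ r6c3=3.
Step 15. [r3c5∈{5}] nothing but 5 survives at r3c5 ⇒ r3c5=5.
Step 16. [r5c2∈{6}] r5c2 has the single candidate 6 ⇒ r5c2=6.
Step 17. [r1c5∈{6}] only 6 remains possible at r1c5 ⇒ r1c5=6.
Step 18. [r5c1∈{1}] r5c1 has the single candidate 1, so r5c1=1.
Step 19. [r5c6∈{3}] only 3 remains possible at r5c6 ⇒ r5c6=3.

Answer: 3 1 4 5 6 2 / 5 2 6 1 3 4 / 6 3 2 4 5 1 / 4 5 1 3 2 6 / 1 6 5 2 4 3 / 2 4 3 6 1 5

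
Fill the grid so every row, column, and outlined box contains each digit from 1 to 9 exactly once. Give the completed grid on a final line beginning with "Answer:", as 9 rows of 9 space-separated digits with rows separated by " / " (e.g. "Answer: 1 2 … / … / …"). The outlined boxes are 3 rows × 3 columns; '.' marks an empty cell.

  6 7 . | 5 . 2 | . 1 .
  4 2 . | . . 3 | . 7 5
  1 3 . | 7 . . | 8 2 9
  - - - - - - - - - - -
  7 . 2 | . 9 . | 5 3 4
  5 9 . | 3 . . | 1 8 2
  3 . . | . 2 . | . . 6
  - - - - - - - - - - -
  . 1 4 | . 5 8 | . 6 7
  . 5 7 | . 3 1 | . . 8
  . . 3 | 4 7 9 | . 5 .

Step 1. [r4c6∈{6}] r4c6's peers cover all but 6. So r4c6=6.
Step 2. [r5c5∈{4}] only 4 remains possible at r5c5, so r5c5=4.
Step 3. [r2c4∈{1,6,8,9}] col 4 places 9 nowhere but r2c4. So r2c4=9.
Step 4. [r4c2∈{8}] r4c2 has the single candidate 8, so r4c2=8.
Step 5. [r7c7∈{2,3,9}] r7c7 is the only open cell in row 7 admitting 3, so r7c7=3.
Step 6. [r9c7∈{2}] r9c7 is down to just 2, so r9c7=2.
Step 7. [r6c8∈{9}] r6c8's peers cover all but 9, so r6c8=9.
Step 8. [r2c3∈{8}] r2c3 is down to just 8. So r2c3=8.
Step 9. [r7c4∈{2}] r7c4's peers cover all but 2, so r7c4=2.
Step 10. [r8c7∈{4,9}] across col 7, 9 lands solely at r8c7, so r8c7=9.
Step 11. [r6c3∈{1}] r6c3 is down to just 1. So r6c3=1.
Step 12. [r6c6∈{5,7}] row 6 places 5 nowhere but r6c6, so r6c6=5.
Step 13. [r2c5∈{1,6}] across row 2, 1 lands solely at r2c5, so r2c5=1.
Step 14. [r8c8∈{4}] r8c8 is down to just 4, so r8c8=4.
Step 15. [r3c3∈{5}] nothing but 5 survives at r3c3. So r3c3=5.
Step 16. [r6c7∈{7}] only 7 remains possible at r6c7 ⇒ r6c7=7.
Step 17. [r1c5∈{8}] r1c5's peers cover all but 8, so r1c5=8.
Step 18. [r5c6∈{7}] r5c6's peers cover all but 7. So r5c6=7.
Step 19. [r3c5∈{6}] r3c5 is down to just 6 ⇒ r3c5=6.
Step 20. [r6c4∈{8}] nothing but 8 survives at r6c4, so r6c4=8.
Step 21. [r1c9∈{3}] only 3 remains possible at r1c9, so r1c9=3.
Step 22. [r5c3∈{6}] r5c3's peers cover all but 6. So r5c3=6.
Step 23. [r7c1∈{9}] r7c1 has the single candidate 9 ⇒ r7c1=9.
Step 24. [r9c1∈{8}] only 8 remains possible at r9c1 ⇒ r9c1=8.
Step 25. [r3c6∈{4}] only 4 remains possible at r3c6, so r3c6=4.
Step 26. [r2c7∈{6}] only 6 remains possible at r2c7, so r2c7=6.
Step 27. [r1c3∈{9}] r1c3 has the single candidate 9, so r1c3=9.
Step 28. [r9c9∈{1}] only 1 remains possible at r9c9. So r9c9=1.
Step 29. [r8c4∈{6}] r8c4 has the single candidate 6 ⇒ r8c4=6.
Step 30. [r8c1∈{2}] r8c1 has the single candidate 2, so r8c1=2.
Step 31. [r4c4∈{1}] r4c4's peers cover all but 1. So r4c4=1.
Step 32. [r9c2∈{6}] only 6 remains possible at r9c2. So r9c2=6.
Step 33. [r1c7∈{4}] r1c7's peers cover all but 4 ⇒ r1c7=4.
Step 34. [r6c2∈{4}] r6c2 has the single candidate 4. So r6c2=4.

Answer: 6 7 9 5 8 2 4 1 3 / 4 2 8 9 1 3 6 7 5 / 1 3 5 7 6 4 8 2 9 / 7 8 2 1 9 6 5 3 4 / 5 9 6 3 4 7 1 8 2 / 3 4 1 8 2 5 7 9 6 / 9 1 4 2 5 8 3 6 7 / 2 5 7 6 3 1 9 4 8 / 8 6 3 4 7 9 2 5 1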